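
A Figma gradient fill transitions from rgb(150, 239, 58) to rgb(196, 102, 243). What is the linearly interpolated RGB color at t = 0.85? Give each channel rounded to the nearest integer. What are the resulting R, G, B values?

(189, 123, 215)

R = 150 + 0.85 × (196 − 150) = 150 + 0.85 × 46 = 189.1 → 189
G = 239 + 0.85 × (102 − 239) = 239 + 0.85 × -137 = 122.55 → 123
B = 58 + 0.85 × (243 − 58) = 58 + 0.85 × 185 = 215.25 → 215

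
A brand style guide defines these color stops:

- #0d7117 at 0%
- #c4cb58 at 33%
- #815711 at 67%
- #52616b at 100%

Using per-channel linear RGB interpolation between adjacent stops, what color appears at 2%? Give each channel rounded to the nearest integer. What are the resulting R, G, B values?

2% lies between the 0% and 33% stops, so the local fraction is t = (2 − 0)/(33 − 0) = 2/33 ≈ 0.0606.
#0d7117 → (13, 113, 23); #c4cb58 → (196, 203, 88).
R = 13 + 0.0606 × (196 − 13) = 24.09 → 24
G = 113 + 0.0606 × (203 − 113) = 118.454 → 118
B = 23 + 0.0606 × (88 − 23) = 26.939 → 27

(24, 118, 27)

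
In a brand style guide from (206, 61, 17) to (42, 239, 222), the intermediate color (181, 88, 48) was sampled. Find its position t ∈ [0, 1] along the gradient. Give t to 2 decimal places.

Invert the lerp on the B channel (largest span, 205): t = (48 − 17) / (222 − 17) = 31/205 = 0.15122.
Check on R: (181 − 206)/(42 − 206) = 0.1524 ✓

0.15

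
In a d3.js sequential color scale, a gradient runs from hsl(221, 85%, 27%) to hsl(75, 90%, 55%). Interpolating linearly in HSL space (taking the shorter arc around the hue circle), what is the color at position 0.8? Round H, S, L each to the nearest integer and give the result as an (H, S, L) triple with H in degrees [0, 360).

(104, 89, 49)

Hue arc: Δh = 75 − 221 = -146° (|Δh| ≤ 180, already the shorter path).
H = 221 + 0.8 × (-146) = 104.2 → 104°
S = 85 + 0.8 × (90 − 85) = 89 → 89%
L = 27 + 0.8 × (55 − 27) = 49.4 → 49%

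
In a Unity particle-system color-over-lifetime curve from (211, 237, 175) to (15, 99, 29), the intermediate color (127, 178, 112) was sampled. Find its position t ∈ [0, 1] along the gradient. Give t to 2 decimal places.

0.43

Invert the lerp on the R channel (largest span, 196): t = (127 − 211) / (15 − 211) = -84/-196 = 0.42857.
Check on G: (178 − 237)/(99 − 237) = 0.4275 ✓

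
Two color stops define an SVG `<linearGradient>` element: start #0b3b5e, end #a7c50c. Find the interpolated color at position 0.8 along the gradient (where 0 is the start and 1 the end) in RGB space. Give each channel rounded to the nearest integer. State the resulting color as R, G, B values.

(136, 169, 28)

#0b3b5e → (11, 59, 94); #a7c50c → (167, 197, 12).
R = 11 + 0.8 × (167 − 11) = 11 + 0.8 × 156 = 135.8 → 136
G = 59 + 0.8 × (197 − 59) = 59 + 0.8 × 138 = 169.4 → 169
B = 94 + 0.8 × (12 − 94) = 94 + 0.8 × -82 = 28.4 → 28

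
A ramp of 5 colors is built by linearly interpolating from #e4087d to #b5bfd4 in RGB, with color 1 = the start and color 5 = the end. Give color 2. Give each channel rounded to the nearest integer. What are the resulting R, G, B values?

With 5 swatches and endpoints inclusive, swatch 2 sits at t = (2 − 1)/(5 − 1) = 1/4 ≈ 0.25.
#e4087d → (228, 8, 125); #b5bfd4 → (181, 191, 212).
R = 228 + 0.25 × (181 − 228) = 216.25 → 216
G = 8 + 0.25 × (191 − 8) = 53.75 → 54
B = 125 + 0.25 × (212 − 125) = 146.75 → 147

(216, 54, 147)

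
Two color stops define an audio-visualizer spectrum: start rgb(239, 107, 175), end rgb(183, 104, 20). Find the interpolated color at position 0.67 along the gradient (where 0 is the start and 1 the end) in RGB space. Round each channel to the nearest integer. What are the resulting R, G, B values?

R = 239 + 0.67 × (183 − 239) = 239 + 0.67 × -56 = 201.48 → 201
G = 107 + 0.67 × (104 − 107) = 107 + 0.67 × -3 = 104.99 → 105
B = 175 + 0.67 × (20 − 175) = 175 + 0.67 × -155 = 71.15 → 71
So the blended color is (201, 105, 71), about #c96947.

(201, 105, 71)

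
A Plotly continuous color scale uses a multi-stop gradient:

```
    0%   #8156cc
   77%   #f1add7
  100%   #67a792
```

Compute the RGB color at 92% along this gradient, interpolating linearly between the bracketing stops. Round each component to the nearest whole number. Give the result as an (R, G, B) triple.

(151, 169, 170)

92% lies between the 77% and 100% stops, so the local fraction is t = (92 − 77)/(100 − 77) = 15/23 ≈ 0.6522.
#f1add7 → (241, 173, 215); #67a792 → (103, 167, 146).
R = 241 + 0.6522 × (103 − 241) = 150.996 → 151
G = 173 + 0.6522 × (167 − 173) = 169.087 → 169
B = 215 + 0.6522 × (146 − 215) = 169.998 → 170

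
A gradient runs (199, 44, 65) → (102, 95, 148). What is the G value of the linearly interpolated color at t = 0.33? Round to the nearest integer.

G = 44 + 0.33 × (95 − 44) = 60.83 → 61

61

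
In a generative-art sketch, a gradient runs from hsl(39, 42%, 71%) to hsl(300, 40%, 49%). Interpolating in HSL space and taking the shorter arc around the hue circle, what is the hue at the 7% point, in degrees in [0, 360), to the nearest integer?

32

Hue: 300 − 39 = 261°, but |261| > 180 so the shorter arc goes the other way: Δh = 261 − 360 = -99°.
H = 39 + 0.07 × (-99) = 32.07 → 32°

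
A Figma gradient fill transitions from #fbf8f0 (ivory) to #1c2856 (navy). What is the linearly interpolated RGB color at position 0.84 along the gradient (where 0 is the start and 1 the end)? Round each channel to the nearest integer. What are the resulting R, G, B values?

(64, 73, 111)

#fbf8f0 → (251, 248, 240); #1c2856 → (28, 40, 86).
R = 251 + 0.84 × (28 − 251) = 251 + 0.84 × -223 = 63.68 → 64
G = 248 + 0.84 × (40 − 248) = 248 + 0.84 × -208 = 73.28 → 73
B = 240 + 0.84 × (86 − 240) = 240 + 0.84 × -154 = 110.64 → 111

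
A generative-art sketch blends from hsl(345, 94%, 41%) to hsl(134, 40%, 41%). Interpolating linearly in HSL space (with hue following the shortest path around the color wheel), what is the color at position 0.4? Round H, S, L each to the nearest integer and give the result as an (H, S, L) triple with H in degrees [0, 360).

(45, 72, 41)

Hue: 134 − 345 = -211°, but |-211| > 180 so the shorter arc goes the other way: Δh = -211 + 360 = 149°.
H = 345 + 0.4 × (149) = 404.6 → 405 → 405 mod 360 = 45°
S = 94 + 0.4 × (40 − 94) = 72.4 → 72%
L = 41 + 0.4 × (41 − 41) = 41 → 41%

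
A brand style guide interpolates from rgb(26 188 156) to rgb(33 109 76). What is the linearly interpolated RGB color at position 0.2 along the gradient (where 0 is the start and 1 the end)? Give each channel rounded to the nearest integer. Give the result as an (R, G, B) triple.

R = 26 + 0.2 × (33 − 26) = 26 + 0.2 × 7 = 27.4 → 27
G = 188 + 0.2 × (109 − 188) = 188 + 0.2 × -79 = 172.2 → 172
B = 156 + 0.2 × (76 − 156) = 156 + 0.2 × -80 = 140 → 140

(27, 172, 140)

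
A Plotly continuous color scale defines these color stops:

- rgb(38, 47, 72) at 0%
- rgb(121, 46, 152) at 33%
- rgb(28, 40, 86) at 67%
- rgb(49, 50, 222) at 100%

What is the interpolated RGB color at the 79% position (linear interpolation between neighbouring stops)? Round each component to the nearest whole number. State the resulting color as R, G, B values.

(36, 44, 135)

79% lies between the 67% and 100% stops, so the local fraction is t = (79 − 67)/(100 − 67) = 12/33 ≈ 0.3636.
R = 28 + 0.3636 × (49 − 28) = 35.636 → 36
G = 40 + 0.3636 × (50 − 40) = 43.636 → 44
B = 86 + 0.3636 × (222 − 86) = 135.45 → 135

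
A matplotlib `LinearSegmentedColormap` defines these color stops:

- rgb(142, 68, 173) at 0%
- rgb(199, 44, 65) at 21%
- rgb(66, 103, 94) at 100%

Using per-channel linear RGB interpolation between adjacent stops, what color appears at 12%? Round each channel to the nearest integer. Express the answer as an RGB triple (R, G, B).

12% lies between the 0% and 21% stops, so the local fraction is t = (12 − 0)/(21 − 0) = 12/21 ≈ 0.5714.
R = 142 + 0.5714 × (199 − 142) = 174.57 → 175
G = 68 + 0.5714 × (44 − 68) = 54.286 → 54
B = 173 + 0.5714 × (65 − 173) = 111.289 → 111

(175, 54, 111)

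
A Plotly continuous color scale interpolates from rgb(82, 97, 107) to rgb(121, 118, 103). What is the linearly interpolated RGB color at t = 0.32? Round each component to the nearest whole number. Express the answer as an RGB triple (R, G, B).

(94, 104, 106)

R = 82 + 0.32 × (121 − 82) = 82 + 0.32 × 39 = 94.48 → 94
G = 97 + 0.32 × (118 − 97) = 97 + 0.32 × 21 = 103.72 → 104
B = 107 + 0.32 × (103 − 107) = 107 + 0.32 × -4 = 105.72 → 106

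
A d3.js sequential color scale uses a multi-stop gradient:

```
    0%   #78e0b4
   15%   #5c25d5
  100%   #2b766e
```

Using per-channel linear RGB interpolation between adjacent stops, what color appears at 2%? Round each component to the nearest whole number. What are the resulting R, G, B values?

2% lies between the 0% and 15% stops, so the local fraction is t = (2 − 0)/(15 − 0) = 2/15 ≈ 0.1333.
#78e0b4 → (120, 224, 180); #5c25d5 → (92, 37, 213).
R = 120 + 0.1333 × (92 − 120) = 116.268 → 116
G = 224 + 0.1333 × (37 − 224) = 199.073 → 199
B = 180 + 0.1333 × (213 − 180) = 184.399 → 184

(116, 199, 184)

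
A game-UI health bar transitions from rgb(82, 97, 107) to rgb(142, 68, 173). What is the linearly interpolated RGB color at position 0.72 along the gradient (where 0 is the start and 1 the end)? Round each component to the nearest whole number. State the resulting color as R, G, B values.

(125, 76, 155)

R = 82 + 0.72 × (142 − 82) = 82 + 0.72 × 60 = 125.2 → 125
G = 97 + 0.72 × (68 − 97) = 97 + 0.72 × -29 = 76.12 → 76
B = 107 + 0.72 × (173 − 107) = 107 + 0.72 × 66 = 154.52 → 155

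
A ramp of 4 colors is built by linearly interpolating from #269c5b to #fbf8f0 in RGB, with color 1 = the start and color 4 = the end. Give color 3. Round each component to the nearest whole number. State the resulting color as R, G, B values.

With 4 swatches and endpoints inclusive, swatch 3 sits at t = (3 − 1)/(4 − 1) = 2/3 ≈ 0.6667.
#269c5b → (38, 156, 91); #fbf8f0 → (251, 248, 240).
R = 38 + 0.6667 × (251 − 38) = 180.007 → 180
G = 156 + 0.6667 × (248 − 156) = 217.336 → 217
B = 91 + 0.6667 × (240 − 91) = 190.338 → 190

(180, 217, 190)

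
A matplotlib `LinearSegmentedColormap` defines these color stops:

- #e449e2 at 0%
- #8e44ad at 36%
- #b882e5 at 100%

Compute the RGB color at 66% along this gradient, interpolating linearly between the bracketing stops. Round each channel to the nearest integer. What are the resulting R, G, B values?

66% lies between the 36% and 100% stops, so the local fraction is t = (66 − 36)/(100 − 36) = 30/64 ≈ 0.4688.
#8e44ad → (142, 68, 173); #b882e5 → (184, 130, 229).
R = 142 + 0.4688 × (184 − 142) = 161.69 → 162
G = 68 + 0.4688 × (130 − 68) = 97.066 → 97
B = 173 + 0.4688 × (229 − 173) = 199.253 → 199

(162, 97, 199)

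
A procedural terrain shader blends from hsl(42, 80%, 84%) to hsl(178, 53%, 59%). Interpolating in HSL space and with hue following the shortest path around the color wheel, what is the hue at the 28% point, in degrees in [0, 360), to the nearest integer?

Hue arc: Δh = 178 − 42 = 136° (|Δh| ≤ 180, already the shorter path).
H = 42 + 0.28 × (136) = 80.08 → 80°

80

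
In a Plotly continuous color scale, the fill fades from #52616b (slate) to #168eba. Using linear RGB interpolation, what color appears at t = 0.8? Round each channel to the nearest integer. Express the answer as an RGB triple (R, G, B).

(34, 133, 170)

#52616b → (82, 97, 107); #168eba → (22, 142, 186).
R = 82 + 0.8 × (22 − 82) = 82 + 0.8 × -60 = 34 → 34
G = 97 + 0.8 × (142 − 97) = 97 + 0.8 × 45 = 133 → 133
B = 107 + 0.8 × (186 − 107) = 107 + 0.8 × 79 = 170.2 → 170
So the blended color is (34, 133, 170), about #2285aa.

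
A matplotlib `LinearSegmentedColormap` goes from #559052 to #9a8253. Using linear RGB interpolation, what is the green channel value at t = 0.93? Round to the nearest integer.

131

G₁ = 144 (from #559052), G₂ = 130 (from #9a8253).
G = 144 + 0.93 × (130 − 144) = 130.98 → 131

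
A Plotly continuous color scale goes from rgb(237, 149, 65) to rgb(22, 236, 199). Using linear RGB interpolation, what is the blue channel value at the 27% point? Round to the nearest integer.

B = 65 + 0.27 × (199 − 65) = 101.18 → 101

101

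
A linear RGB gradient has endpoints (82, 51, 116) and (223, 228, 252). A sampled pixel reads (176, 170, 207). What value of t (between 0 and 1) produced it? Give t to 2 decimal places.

0.67

Invert the lerp on the G channel (largest span, 177): t = (170 − 51) / (228 − 51) = 119/177 = 0.67232.
Check on R: (176 − 82)/(223 − 82) = 0.6667 ✓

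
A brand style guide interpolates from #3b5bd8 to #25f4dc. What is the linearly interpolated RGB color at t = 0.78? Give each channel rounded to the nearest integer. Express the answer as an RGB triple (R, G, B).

#3b5bd8 → (59, 91, 216); #25f4dc → (37, 244, 220).
R = 59 + 0.78 × (37 − 59) = 59 + 0.78 × -22 = 41.84 → 42
G = 91 + 0.78 × (244 − 91) = 91 + 0.78 × 153 = 210.34 → 210
B = 216 + 0.78 × (220 − 216) = 216 + 0.78 × 4 = 219.12 → 219

(42, 210, 219)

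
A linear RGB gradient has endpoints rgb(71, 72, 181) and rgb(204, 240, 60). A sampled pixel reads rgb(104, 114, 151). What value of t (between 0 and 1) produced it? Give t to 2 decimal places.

0.25

Invert the lerp on the G channel (largest span, 168): t = (114 − 72) / (240 − 72) = 42/168 = 0.25.
Check on R: (104 − 71)/(204 − 71) = 0.2481 ✓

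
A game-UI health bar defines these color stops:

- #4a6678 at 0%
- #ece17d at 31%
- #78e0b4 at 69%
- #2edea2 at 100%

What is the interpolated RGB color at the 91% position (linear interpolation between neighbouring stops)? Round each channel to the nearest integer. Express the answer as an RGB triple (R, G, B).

91% lies between the 69% and 100% stops, so the local fraction is t = (91 − 69)/(100 − 69) = 22/31 ≈ 0.7097.
#78e0b4 → (120, 224, 180); #2edea2 → (46, 222, 162).
R = 120 + 0.7097 × (46 − 120) = 67.482 → 67
G = 224 + 0.7097 × (222 − 224) = 222.581 → 223
B = 180 + 0.7097 × (162 − 180) = 167.225 → 167

(67, 223, 167)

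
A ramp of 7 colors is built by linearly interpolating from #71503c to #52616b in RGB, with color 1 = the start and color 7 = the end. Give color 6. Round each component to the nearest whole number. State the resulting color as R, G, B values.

(87, 94, 99)

With 7 swatches and endpoints inclusive, swatch 6 sits at t = (6 − 1)/(7 − 1) = 5/6 ≈ 0.8333.
#71503c → (113, 80, 60); #52616b → (82, 97, 107).
R = 113 + 0.8333 × (82 − 113) = 87.168 → 87
G = 80 + 0.8333 × (97 − 80) = 94.166 → 94
B = 60 + 0.8333 × (107 − 60) = 99.165 → 99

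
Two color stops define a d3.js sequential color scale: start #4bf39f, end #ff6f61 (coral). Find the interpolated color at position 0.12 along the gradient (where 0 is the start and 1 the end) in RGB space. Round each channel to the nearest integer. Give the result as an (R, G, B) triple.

(97, 227, 152)

#4bf39f → (75, 243, 159); #ff6f61 → (255, 111, 97).
R = 75 + 0.12 × (255 − 75) = 75 + 0.12 × 180 = 96.6 → 97
G = 243 + 0.12 × (111 − 243) = 243 + 0.12 × -132 = 227.16 → 227
B = 159 + 0.12 × (97 − 159) = 159 + 0.12 × -62 = 151.56 → 152
So the blended color is (97, 227, 152), about #61e398.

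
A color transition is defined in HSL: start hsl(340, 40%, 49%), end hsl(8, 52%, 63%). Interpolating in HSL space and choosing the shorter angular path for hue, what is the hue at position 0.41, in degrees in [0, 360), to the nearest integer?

Hue: 8 − 340 = -332°, but |-332| > 180 so the shorter arc goes the other way: Δh = -332 + 360 = 28°.
H = 340 + 0.41 × (28) = 351.48 → 351°

351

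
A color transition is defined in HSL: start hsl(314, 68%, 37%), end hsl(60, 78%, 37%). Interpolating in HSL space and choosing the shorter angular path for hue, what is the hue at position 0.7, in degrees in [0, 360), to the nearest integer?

Hue: 60 − 314 = -254°, but |-254| > 180 so the shorter arc goes the other way: Δh = -254 + 360 = 106°.
H = 314 + 0.7 × (106) = 388.2 → 388 → 388 mod 360 = 28°

28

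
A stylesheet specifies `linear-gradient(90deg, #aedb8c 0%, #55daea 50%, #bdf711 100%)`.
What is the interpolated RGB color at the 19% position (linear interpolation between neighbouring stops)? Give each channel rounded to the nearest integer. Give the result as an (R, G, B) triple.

19% lies between the 0% and 50% stops, so the local fraction is t = (19 − 0)/(50 − 0) = 19/50 ≈ 0.38.
#aedb8c → (174, 219, 140); #55daea → (85, 218, 234).
R = 174 + 0.38 × (85 − 174) = 140.18 → 140
G = 219 + 0.38 × (218 − 219) = 218.62 → 219
B = 140 + 0.38 × (234 − 140) = 175.72 → 176

(140, 219, 176)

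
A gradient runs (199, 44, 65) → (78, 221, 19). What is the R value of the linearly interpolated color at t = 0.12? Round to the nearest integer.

R = 199 + 0.12 × (78 − 199) = 184.48 → 184

184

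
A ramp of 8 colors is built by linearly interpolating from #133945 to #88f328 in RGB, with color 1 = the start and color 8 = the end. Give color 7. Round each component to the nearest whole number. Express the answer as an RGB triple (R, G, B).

With 8 swatches and endpoints inclusive, swatch 7 sits at t = (7 − 1)/(8 − 1) = 6/7 ≈ 0.8571.
#133945 → (19, 57, 69); #88f328 → (136, 243, 40).
R = 19 + 0.8571 × (136 − 19) = 119.281 → 119
G = 57 + 0.8571 × (243 − 57) = 216.421 → 216
B = 69 + 0.8571 × (40 − 69) = 44.144 → 44

(119, 216, 44)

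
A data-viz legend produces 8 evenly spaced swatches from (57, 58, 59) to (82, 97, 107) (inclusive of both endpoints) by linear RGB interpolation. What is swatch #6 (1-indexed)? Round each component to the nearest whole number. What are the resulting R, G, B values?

With 8 swatches and endpoints inclusive, swatch 6 sits at t = (6 − 1)/(8 − 1) = 5/7 ≈ 0.7143.
R = 57 + 0.7143 × (82 − 57) = 74.858 → 75
G = 58 + 0.7143 × (97 − 58) = 85.858 → 86
B = 59 + 0.7143 × (107 − 59) = 93.286 → 93

(75, 86, 93)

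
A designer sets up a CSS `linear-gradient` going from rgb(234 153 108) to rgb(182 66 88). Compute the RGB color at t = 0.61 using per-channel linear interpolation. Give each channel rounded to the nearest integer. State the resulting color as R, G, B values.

(202, 100, 96)

R = 234 + 0.61 × (182 − 234) = 234 + 0.61 × -52 = 202.28 → 202
G = 153 + 0.61 × (66 − 153) = 153 + 0.61 × -87 = 99.93 → 100
B = 108 + 0.61 × (88 − 108) = 108 + 0.61 × -20 = 95.8 → 96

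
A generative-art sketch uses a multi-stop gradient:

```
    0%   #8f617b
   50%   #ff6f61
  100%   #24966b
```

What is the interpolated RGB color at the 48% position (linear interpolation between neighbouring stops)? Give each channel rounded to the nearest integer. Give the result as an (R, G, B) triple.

(251, 110, 98)

48% lies between the 0% and 50% stops, so the local fraction is t = (48 − 0)/(50 − 0) = 48/50 ≈ 0.96.
#8f617b → (143, 97, 123); #ff6f61 → (255, 111, 97).
R = 143 + 0.96 × (255 − 143) = 250.52 → 251
G = 97 + 0.96 × (111 − 97) = 110.44 → 110
B = 123 + 0.96 × (97 − 123) = 98.04 → 98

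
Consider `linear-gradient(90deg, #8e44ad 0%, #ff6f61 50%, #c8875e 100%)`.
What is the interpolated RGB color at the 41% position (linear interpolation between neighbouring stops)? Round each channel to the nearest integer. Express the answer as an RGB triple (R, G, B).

(235, 103, 111)

41% lies between the 0% and 50% stops, so the local fraction is t = (41 − 0)/(50 − 0) = 41/50 ≈ 0.82.
#8e44ad → (142, 68, 173); #ff6f61 → (255, 111, 97).
R = 142 + 0.82 × (255 − 142) = 234.66 → 235
G = 68 + 0.82 × (111 − 68) = 103.26 → 103
B = 173 + 0.82 × (97 − 173) = 110.68 → 111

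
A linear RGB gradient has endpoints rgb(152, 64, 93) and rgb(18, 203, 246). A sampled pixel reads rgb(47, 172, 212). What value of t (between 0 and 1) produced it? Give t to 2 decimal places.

0.78

Invert the lerp on the B channel (largest span, 153): t = (212 − 93) / (246 − 93) = 119/153 = 0.77778.
Check on R: (47 − 152)/(18 − 152) = 0.7836 ✓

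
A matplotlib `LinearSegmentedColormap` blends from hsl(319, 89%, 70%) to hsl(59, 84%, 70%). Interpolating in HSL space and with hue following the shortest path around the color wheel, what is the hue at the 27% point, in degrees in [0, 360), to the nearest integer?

Hue: 59 − 319 = -260°, but |-260| > 180 so the shorter arc goes the other way: Δh = -260 + 360 = 100°.
H = 319 + 0.27 × (100) = 346 → 346°

346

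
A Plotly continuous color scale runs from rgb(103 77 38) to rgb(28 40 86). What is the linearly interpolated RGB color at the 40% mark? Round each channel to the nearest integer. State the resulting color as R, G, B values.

(73, 62, 57)

40% corresponds to t = 0.4.
R = 103 + 0.4 × (28 − 103) = 103 + 0.4 × -75 = 73 → 73
G = 77 + 0.4 × (40 − 77) = 77 + 0.4 × -37 = 62.2 → 62
B = 38 + 0.4 × (86 − 38) = 38 + 0.4 × 48 = 57.2 → 57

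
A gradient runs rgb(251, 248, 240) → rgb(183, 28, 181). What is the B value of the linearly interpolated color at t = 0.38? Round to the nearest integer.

218

B = 240 + 0.38 × (181 − 240) = 217.58 → 218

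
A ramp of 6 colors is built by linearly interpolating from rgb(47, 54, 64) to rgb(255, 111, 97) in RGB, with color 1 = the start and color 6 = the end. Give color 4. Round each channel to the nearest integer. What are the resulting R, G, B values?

With 6 swatches and endpoints inclusive, swatch 4 sits at t = (4 − 1)/(6 − 1) = 3/5 ≈ 0.6.
R = 47 + 0.6 × (255 − 47) = 171.8 → 172
G = 54 + 0.6 × (111 − 54) = 88.2 → 88
B = 64 + 0.6 × (97 − 64) = 83.8 → 84

(172, 88, 84)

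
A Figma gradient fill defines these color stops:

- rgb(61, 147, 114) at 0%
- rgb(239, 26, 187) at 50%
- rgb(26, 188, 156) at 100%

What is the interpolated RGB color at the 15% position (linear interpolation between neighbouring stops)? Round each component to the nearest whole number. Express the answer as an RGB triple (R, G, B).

15% lies between the 0% and 50% stops, so the local fraction is t = (15 − 0)/(50 − 0) = 15/50 ≈ 0.3.
R = 61 + 0.3 × (239 − 61) = 114.4 → 114
G = 147 + 0.3 × (26 − 147) = 110.7 → 111
B = 114 + 0.3 × (187 − 114) = 135.9 → 136

(114, 111, 136)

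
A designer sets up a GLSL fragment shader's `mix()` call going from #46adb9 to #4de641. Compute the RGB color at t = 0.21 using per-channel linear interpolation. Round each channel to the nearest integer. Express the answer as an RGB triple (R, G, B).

#46adb9 → (70, 173, 185); #4de641 → (77, 230, 65).
R = 70 + 0.21 × (77 − 70) = 70 + 0.21 × 7 = 71.47 → 71
G = 173 + 0.21 × (230 − 173) = 173 + 0.21 × 57 = 184.97 → 185
B = 185 + 0.21 × (65 − 185) = 185 + 0.21 × -120 = 159.8 → 160
So the blended color is (71, 185, 160), about #47b9a0.

(71, 185, 160)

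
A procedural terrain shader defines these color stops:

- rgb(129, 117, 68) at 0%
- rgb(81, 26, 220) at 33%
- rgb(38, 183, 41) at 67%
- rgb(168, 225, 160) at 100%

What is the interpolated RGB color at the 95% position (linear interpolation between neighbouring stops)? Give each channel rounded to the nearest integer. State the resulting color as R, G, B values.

95% lies between the 67% and 100% stops, so the local fraction is t = (95 − 67)/(100 − 67) = 28/33 ≈ 0.8485.
R = 38 + 0.8485 × (168 − 38) = 148.305 → 148
G = 183 + 0.8485 × (225 − 183) = 218.637 → 219
B = 41 + 0.8485 × (160 − 41) = 141.971 → 142

(148, 219, 142)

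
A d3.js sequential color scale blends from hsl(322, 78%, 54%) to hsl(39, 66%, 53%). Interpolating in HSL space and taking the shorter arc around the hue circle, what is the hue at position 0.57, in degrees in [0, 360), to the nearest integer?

6

Hue: 39 − 322 = -283°, but |-283| > 180 so the shorter arc goes the other way: Δh = -283 + 360 = 77°.
H = 322 + 0.57 × (77) = 365.89 → 366 → 366 mod 360 = 6°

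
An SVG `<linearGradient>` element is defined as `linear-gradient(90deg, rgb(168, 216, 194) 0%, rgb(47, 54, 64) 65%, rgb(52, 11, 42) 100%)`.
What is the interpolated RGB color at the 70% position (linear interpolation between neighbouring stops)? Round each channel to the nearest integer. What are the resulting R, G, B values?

70% lies between the 65% and 100% stops, so the local fraction is t = (70 − 65)/(100 − 65) = 5/35 ≈ 0.1429.
R = 47 + 0.1429 × (52 − 47) = 47.715 → 48
G = 54 + 0.1429 × (11 − 54) = 47.855 → 48
B = 64 + 0.1429 × (42 − 64) = 60.856 → 61

(48, 48, 61)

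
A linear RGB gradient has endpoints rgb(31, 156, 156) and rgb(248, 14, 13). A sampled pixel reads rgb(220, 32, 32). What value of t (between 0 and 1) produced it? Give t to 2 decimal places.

Invert the lerp on the R channel (largest span, 217): t = (220 − 31) / (248 − 31) = 189/217 = 0.87097.
Check on G: (32 − 156)/(14 − 156) = 0.8732 ✓

0.87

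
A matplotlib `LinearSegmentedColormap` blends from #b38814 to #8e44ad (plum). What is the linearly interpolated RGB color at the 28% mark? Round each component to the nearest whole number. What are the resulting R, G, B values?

(169, 117, 63)

#b38814 → (179, 136, 20); #8e44ad → (142, 68, 173).
28% corresponds to t = 0.28.
R = 179 + 0.28 × (142 − 179) = 179 + 0.28 × -37 = 168.64 → 169
G = 136 + 0.28 × (68 − 136) = 136 + 0.28 × -68 = 116.96 → 117
B = 20 + 0.28 × (173 − 20) = 20 + 0.28 × 153 = 62.84 → 63
So the blended color is (169, 117, 63), about #a9753f.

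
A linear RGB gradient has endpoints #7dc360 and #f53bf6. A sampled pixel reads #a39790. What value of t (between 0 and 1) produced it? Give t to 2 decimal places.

0.32

Invert the lerp on the B channel (largest span, 150): t = (144 − 96) / (246 − 96) = 48/150 = 0.32.
Check on R: (163 − 125)/(245 − 125) = 0.3167 ✓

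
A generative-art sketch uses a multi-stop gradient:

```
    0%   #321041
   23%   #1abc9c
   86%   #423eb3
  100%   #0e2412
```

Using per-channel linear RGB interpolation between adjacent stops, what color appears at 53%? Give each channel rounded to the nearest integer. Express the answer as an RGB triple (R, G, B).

53% lies between the 23% and 86% stops, so the local fraction is t = (53 − 23)/(86 − 23) = 30/63 ≈ 0.4762.
#1abc9c → (26, 188, 156); #423eb3 → (66, 62, 179).
R = 26 + 0.4762 × (66 − 26) = 45.048 → 45
G = 188 + 0.4762 × (62 − 188) = 127.999 → 128
B = 156 + 0.4762 × (179 − 156) = 166.953 → 167

(45, 128, 167)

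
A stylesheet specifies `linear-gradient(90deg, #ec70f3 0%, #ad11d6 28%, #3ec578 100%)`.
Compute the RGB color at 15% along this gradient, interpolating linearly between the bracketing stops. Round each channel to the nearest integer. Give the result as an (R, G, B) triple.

(202, 61, 227)

15% lies between the 0% and 28% stops, so the local fraction is t = (15 − 0)/(28 − 0) = 15/28 ≈ 0.5357.
#ec70f3 → (236, 112, 243); #ad11d6 → (173, 17, 214).
R = 236 + 0.5357 × (173 − 236) = 202.251 → 202
G = 112 + 0.5357 × (17 − 112) = 61.109 → 61
B = 243 + 0.5357 × (214 − 243) = 227.465 → 227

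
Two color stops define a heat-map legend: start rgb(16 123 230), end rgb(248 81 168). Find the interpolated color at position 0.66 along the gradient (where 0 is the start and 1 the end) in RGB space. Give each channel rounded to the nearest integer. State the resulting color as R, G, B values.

R = 16 + 0.66 × (248 − 16) = 16 + 0.66 × 232 = 169.12 → 169
G = 123 + 0.66 × (81 − 123) = 123 + 0.66 × -42 = 95.28 → 95
B = 230 + 0.66 × (168 − 230) = 230 + 0.66 × -62 = 189.08 → 189

(169, 95, 189)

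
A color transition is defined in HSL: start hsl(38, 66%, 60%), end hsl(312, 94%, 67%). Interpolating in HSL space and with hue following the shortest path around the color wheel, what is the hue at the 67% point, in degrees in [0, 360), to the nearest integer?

340

Hue: 312 − 38 = 274°, but |274| > 180 so the shorter arc goes the other way: Δh = 274 − 360 = -86°.
H = 38 + 0.67 × (-86) = -19.62 → -20 → -20 mod 360 = 340°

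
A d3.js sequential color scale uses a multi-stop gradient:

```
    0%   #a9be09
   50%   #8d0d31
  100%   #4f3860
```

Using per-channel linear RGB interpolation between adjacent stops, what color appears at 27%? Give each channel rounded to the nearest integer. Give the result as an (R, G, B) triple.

(154, 94, 31)

27% lies between the 0% and 50% stops, so the local fraction is t = (27 − 0)/(50 − 0) = 27/50 ≈ 0.54.
#a9be09 → (169, 190, 9); #8d0d31 → (141, 13, 49).
R = 169 + 0.54 × (141 − 169) = 153.88 → 154
G = 190 + 0.54 × (13 − 190) = 94.42 → 94
B = 9 + 0.54 × (49 − 9) = 30.6 → 31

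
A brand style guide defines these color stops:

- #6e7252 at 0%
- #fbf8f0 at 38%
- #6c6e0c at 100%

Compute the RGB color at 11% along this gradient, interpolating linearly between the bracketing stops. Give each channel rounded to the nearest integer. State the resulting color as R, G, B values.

(151, 153, 128)

11% lies between the 0% and 38% stops, so the local fraction is t = (11 − 0)/(38 − 0) = 11/38 ≈ 0.2895.
#6e7252 → (110, 114, 82); #fbf8f0 → (251, 248, 240).
R = 110 + 0.2895 × (251 − 110) = 150.82 → 151
G = 114 + 0.2895 × (248 − 114) = 152.793 → 153
B = 82 + 0.2895 × (240 − 82) = 127.741 → 128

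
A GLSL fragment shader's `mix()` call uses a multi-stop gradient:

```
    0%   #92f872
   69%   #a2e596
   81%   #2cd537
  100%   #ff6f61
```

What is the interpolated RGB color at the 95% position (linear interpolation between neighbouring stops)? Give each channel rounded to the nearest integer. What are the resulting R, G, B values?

95% lies between the 81% and 100% stops, so the local fraction is t = (95 − 81)/(100 − 81) = 14/19 ≈ 0.7368.
#2cd537 → (44, 213, 55); #ff6f61 → (255, 111, 97).
R = 44 + 0.7368 × (255 − 44) = 199.465 → 199
G = 213 + 0.7368 × (111 − 213) = 137.846 → 138
B = 55 + 0.7368 × (97 − 55) = 85.946 → 86

(199, 138, 86)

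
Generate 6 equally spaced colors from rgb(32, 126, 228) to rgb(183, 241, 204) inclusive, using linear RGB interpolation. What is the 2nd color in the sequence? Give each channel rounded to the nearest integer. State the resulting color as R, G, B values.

With 6 swatches and endpoints inclusive, swatch 2 sits at t = (2 − 1)/(6 − 1) = 1/5 ≈ 0.2.
R = 32 + 0.2 × (183 − 32) = 62.2 → 62
G = 126 + 0.2 × (241 − 126) = 149 → 149
B = 228 + 0.2 × (204 − 228) = 223.2 → 223

(62, 149, 223)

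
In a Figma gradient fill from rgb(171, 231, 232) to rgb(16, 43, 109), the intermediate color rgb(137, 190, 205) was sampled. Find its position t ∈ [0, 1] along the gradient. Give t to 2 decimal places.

Invert the lerp on the G channel (largest span, 188): t = (190 − 231) / (43 − 231) = -41/-188 = 0.21809.
Check on R: (137 − 171)/(16 − 171) = 0.2194 ✓

0.22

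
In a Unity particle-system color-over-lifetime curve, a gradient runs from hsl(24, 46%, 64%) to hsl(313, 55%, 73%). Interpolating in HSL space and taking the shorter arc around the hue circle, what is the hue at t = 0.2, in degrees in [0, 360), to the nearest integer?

10

Hue: 313 − 24 = 289°, but |289| > 180 so the shorter arc goes the other way: Δh = 289 − 360 = -71°.
H = 24 + 0.2 × (-71) = 9.8 → 10°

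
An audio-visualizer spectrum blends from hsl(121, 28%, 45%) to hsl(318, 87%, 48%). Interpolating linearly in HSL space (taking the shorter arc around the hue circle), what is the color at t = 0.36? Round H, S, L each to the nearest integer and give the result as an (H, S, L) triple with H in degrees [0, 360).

Hue: 318 − 121 = 197°, but |197| > 180 so the shorter arc goes the other way: Δh = 197 − 360 = -163°.
H = 121 + 0.36 × (-163) = 62.32 → 62°
S = 28 + 0.36 × (87 − 28) = 49.24 → 49%
L = 45 + 0.36 × (48 − 45) = 46.08 → 46%

(62, 49, 46)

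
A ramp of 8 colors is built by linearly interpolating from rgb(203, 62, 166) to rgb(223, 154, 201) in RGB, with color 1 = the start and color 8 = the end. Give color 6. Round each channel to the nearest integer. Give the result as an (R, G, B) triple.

With 8 swatches and endpoints inclusive, swatch 6 sits at t = (6 − 1)/(8 − 1) = 5/7 ≈ 0.7143.
R = 203 + 0.7143 × (223 − 203) = 217.286 → 217
G = 62 + 0.7143 × (154 − 62) = 127.716 → 128
B = 166 + 0.7143 × (201 − 166) = 191 → 191

(217, 128, 191)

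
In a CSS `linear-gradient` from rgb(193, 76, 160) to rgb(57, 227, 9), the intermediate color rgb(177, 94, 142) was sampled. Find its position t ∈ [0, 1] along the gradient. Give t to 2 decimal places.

0.12

Invert the lerp on the G channel (largest span, 151): t = (94 − 76) / (227 − 76) = 18/151 = 0.11921.
Check on R: (177 − 193)/(57 − 193) = 0.1176 ✓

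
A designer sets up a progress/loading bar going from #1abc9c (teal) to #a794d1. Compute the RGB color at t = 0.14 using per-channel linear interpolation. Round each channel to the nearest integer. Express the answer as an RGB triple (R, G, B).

#1abc9c → (26, 188, 156); #a794d1 → (167, 148, 209).
R = 26 + 0.14 × (167 − 26) = 26 + 0.14 × 141 = 45.74 → 46
G = 188 + 0.14 × (148 − 188) = 188 + 0.14 × -40 = 182.4 → 182
B = 156 + 0.14 × (209 − 156) = 156 + 0.14 × 53 = 163.42 → 163

(46, 182, 163)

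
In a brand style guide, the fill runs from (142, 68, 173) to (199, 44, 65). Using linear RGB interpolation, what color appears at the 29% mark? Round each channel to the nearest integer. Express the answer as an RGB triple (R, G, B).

29% corresponds to t = 0.29.
R = 142 + 0.29 × (199 − 142) = 142 + 0.29 × 57 = 158.53 → 159
G = 68 + 0.29 × (44 − 68) = 68 + 0.29 × -24 = 61.04 → 61
B = 173 + 0.29 × (65 − 173) = 173 + 0.29 × -108 = 141.68 → 142
So the blended color is (159, 61, 142), about #9f3d8e.

(159, 61, 142)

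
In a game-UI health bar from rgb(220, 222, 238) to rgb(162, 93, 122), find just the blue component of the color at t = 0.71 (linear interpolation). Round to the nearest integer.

B = 238 + 0.71 × (122 − 238) = 155.64 → 156

156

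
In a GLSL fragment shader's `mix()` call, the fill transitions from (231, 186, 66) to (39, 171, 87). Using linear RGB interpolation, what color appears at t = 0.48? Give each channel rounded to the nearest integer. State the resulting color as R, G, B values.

R = 231 + 0.48 × (39 − 231) = 231 + 0.48 × -192 = 138.84 → 139
G = 186 + 0.48 × (171 − 186) = 186 + 0.48 × -15 = 178.8 → 179
B = 66 + 0.48 × (87 − 66) = 66 + 0.48 × 21 = 76.08 → 76
So the blended color is (139, 179, 76), about #8bb34c.

(139, 179, 76)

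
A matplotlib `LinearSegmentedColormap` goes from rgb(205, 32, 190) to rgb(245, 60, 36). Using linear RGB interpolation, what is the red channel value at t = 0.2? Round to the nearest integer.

R = 205 + 0.2 × (245 − 205) = 213 → 213

213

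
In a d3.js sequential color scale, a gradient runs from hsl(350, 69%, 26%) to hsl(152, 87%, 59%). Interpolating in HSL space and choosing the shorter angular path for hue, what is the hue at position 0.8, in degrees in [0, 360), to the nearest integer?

120

Hue: 152 − 350 = -198°, but |-198| > 180 so the shorter arc goes the other way: Δh = -198 + 360 = 162°.
H = 350 + 0.8 × (162) = 479.6 → 480 → 480 mod 360 = 120°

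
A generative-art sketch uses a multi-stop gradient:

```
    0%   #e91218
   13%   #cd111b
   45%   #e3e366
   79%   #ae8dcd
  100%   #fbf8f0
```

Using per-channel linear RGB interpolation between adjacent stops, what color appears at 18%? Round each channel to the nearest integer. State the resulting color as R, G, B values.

(208, 50, 39)

18% lies between the 13% and 45% stops, so the local fraction is t = (18 − 13)/(45 − 13) = 5/32 ≈ 0.1562.
#cd111b → (205, 17, 27); #e3e366 → (227, 227, 102).
R = 205 + 0.1562 × (227 − 205) = 208.436 → 208
G = 17 + 0.1562 × (227 − 17) = 49.802 → 50
B = 27 + 0.1562 × (102 − 27) = 38.715 → 39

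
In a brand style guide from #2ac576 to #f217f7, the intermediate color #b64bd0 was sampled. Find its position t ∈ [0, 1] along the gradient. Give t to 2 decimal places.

Invert the lerp on the R channel (largest span, 200): t = (182 − 42) / (242 − 42) = 140/200 = 0.7.
Check on G: (75 − 197)/(23 − 197) = 0.7011 ✓

0.70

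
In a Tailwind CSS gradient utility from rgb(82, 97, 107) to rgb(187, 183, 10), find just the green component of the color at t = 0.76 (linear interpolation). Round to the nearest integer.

G = 97 + 0.76 × (183 − 97) = 162.36 → 162

162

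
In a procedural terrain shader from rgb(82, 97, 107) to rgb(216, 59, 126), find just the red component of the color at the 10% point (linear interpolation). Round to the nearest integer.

95

R = 82 + 0.1 × (216 − 82) = 95.4 → 95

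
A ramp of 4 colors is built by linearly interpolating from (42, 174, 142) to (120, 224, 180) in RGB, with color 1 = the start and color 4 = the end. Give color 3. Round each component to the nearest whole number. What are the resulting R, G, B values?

With 4 swatches and endpoints inclusive, swatch 3 sits at t = (3 − 1)/(4 − 1) = 2/3 ≈ 0.6667.
R = 42 + 0.6667 × (120 − 42) = 94.003 → 94
G = 174 + 0.6667 × (224 − 174) = 207.335 → 207
B = 142 + 0.6667 × (180 − 142) = 167.335 → 167

(94, 207, 167)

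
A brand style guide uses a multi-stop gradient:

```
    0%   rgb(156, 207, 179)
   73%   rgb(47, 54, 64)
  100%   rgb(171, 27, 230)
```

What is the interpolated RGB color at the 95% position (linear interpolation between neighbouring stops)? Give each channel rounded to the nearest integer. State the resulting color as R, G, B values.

(148, 32, 199)

95% lies between the 73% and 100% stops, so the local fraction is t = (95 − 73)/(100 − 73) = 22/27 ≈ 0.8148.
R = 47 + 0.8148 × (171 − 47) = 148.035 → 148
G = 54 + 0.8148 × (27 − 54) = 32 → 32
B = 64 + 0.8148 × (230 − 64) = 199.257 → 199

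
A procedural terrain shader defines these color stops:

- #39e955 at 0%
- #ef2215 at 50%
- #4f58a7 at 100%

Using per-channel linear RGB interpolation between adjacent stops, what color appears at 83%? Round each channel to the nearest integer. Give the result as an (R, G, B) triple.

(133, 70, 117)

83% lies between the 50% and 100% stops, so the local fraction is t = (83 − 50)/(100 − 50) = 33/50 ≈ 0.66.
#ef2215 → (239, 34, 21); #4f58a7 → (79, 88, 167).
R = 239 + 0.66 × (79 − 239) = 133.4 → 133
G = 34 + 0.66 × (88 − 34) = 69.64 → 70
B = 21 + 0.66 × (167 − 21) = 117.36 → 117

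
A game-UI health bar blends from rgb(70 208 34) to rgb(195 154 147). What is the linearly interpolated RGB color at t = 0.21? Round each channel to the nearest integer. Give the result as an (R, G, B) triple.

R = 70 + 0.21 × (195 − 70) = 70 + 0.21 × 125 = 96.25 → 96
G = 208 + 0.21 × (154 − 208) = 208 + 0.21 × -54 = 196.66 → 197
B = 34 + 0.21 × (147 − 34) = 34 + 0.21 × 113 = 57.73 → 58

(96, 197, 58)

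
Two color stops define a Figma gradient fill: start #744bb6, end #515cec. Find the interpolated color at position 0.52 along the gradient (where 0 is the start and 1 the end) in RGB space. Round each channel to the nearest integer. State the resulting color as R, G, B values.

(98, 84, 210)

#744bb6 → (116, 75, 182); #515cec → (81, 92, 236).
R = 116 + 0.52 × (81 − 116) = 116 + 0.52 × -35 = 97.8 → 98
G = 75 + 0.52 × (92 − 75) = 75 + 0.52 × 17 = 83.84 → 84
B = 182 + 0.52 × (236 − 182) = 182 + 0.52 × 54 = 210.08 → 210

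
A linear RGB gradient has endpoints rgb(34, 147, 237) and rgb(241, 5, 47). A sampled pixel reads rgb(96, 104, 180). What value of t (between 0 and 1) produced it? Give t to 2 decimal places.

0.30

Invert the lerp on the R channel (largest span, 207): t = (96 − 34) / (241 − 34) = 62/207 = 0.29952.
Check on G: (104 − 147)/(5 − 147) = 0.3028 ✓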